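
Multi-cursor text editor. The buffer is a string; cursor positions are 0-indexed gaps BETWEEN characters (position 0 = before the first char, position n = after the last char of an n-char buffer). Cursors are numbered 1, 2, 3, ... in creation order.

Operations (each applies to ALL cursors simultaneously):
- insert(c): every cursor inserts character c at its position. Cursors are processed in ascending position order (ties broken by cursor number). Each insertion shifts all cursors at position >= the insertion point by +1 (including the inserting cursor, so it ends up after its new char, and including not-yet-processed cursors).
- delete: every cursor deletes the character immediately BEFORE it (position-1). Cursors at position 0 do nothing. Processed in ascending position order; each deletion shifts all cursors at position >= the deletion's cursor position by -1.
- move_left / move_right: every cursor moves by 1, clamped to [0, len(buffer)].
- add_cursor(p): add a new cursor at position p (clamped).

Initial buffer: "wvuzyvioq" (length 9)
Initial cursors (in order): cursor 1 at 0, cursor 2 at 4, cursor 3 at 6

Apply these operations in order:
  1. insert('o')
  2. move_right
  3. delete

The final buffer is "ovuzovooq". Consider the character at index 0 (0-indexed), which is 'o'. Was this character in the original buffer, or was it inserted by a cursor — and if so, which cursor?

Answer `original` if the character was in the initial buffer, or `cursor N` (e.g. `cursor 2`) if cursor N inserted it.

Answer: cursor 1

Derivation:
After op 1 (insert('o')): buffer="owvuzoyvoioq" (len 12), cursors c1@1 c2@6 c3@9, authorship 1....2..3...
After op 2 (move_right): buffer="owvuzoyvoioq" (len 12), cursors c1@2 c2@7 c3@10, authorship 1....2..3...
After op 3 (delete): buffer="ovuzovooq" (len 9), cursors c1@1 c2@5 c3@7, authorship 1...2.3..
Authorship (.=original, N=cursor N): 1 . . . 2 . 3 . .
Index 0: author = 1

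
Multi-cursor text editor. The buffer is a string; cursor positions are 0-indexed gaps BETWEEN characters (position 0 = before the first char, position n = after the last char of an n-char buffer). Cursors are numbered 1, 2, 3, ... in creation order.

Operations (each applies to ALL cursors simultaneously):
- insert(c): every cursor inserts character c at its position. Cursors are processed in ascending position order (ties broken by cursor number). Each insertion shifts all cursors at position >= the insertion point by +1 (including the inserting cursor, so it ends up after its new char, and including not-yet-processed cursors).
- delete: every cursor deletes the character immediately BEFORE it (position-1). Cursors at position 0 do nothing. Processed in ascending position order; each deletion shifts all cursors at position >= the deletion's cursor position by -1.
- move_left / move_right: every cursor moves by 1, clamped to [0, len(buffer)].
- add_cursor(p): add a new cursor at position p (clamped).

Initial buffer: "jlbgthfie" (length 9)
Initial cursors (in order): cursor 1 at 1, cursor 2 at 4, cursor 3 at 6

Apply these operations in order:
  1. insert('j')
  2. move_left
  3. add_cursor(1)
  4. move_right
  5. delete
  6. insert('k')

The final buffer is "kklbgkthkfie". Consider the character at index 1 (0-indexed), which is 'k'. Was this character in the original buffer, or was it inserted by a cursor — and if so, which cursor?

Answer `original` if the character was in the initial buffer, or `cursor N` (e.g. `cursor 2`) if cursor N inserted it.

Answer: cursor 4

Derivation:
After op 1 (insert('j')): buffer="jjlbgjthjfie" (len 12), cursors c1@2 c2@6 c3@9, authorship .1...2..3...
After op 2 (move_left): buffer="jjlbgjthjfie" (len 12), cursors c1@1 c2@5 c3@8, authorship .1...2..3...
After op 3 (add_cursor(1)): buffer="jjlbgjthjfie" (len 12), cursors c1@1 c4@1 c2@5 c3@8, authorship .1...2..3...
After op 4 (move_right): buffer="jjlbgjthjfie" (len 12), cursors c1@2 c4@2 c2@6 c3@9, authorship .1...2..3...
After op 5 (delete): buffer="lbgthfie" (len 8), cursors c1@0 c4@0 c2@3 c3@5, authorship ........
After op 6 (insert('k')): buffer="kklbgkthkfie" (len 12), cursors c1@2 c4@2 c2@6 c3@9, authorship 14...2..3...
Authorship (.=original, N=cursor N): 1 4 . . . 2 . . 3 . . .
Index 1: author = 4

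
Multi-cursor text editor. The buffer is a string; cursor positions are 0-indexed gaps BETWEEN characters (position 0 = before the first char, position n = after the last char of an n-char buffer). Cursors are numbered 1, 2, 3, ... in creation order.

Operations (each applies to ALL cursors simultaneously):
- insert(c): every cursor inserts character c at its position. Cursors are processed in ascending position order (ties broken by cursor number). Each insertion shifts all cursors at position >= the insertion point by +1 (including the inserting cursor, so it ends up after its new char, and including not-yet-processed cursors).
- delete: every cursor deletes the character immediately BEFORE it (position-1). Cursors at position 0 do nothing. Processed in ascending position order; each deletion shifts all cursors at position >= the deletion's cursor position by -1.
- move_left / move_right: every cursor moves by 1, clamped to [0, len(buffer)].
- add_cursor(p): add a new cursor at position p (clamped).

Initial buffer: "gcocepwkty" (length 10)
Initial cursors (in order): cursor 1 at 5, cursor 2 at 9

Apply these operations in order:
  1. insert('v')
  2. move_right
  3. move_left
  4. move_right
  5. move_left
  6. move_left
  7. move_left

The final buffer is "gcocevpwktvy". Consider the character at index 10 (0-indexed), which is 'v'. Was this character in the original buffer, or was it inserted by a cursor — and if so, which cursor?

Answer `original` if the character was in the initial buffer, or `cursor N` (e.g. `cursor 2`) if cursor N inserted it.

Answer: cursor 2

Derivation:
After op 1 (insert('v')): buffer="gcocevpwktvy" (len 12), cursors c1@6 c2@11, authorship .....1....2.
After op 2 (move_right): buffer="gcocevpwktvy" (len 12), cursors c1@7 c2@12, authorship .....1....2.
After op 3 (move_left): buffer="gcocevpwktvy" (len 12), cursors c1@6 c2@11, authorship .....1....2.
After op 4 (move_right): buffer="gcocevpwktvy" (len 12), cursors c1@7 c2@12, authorship .....1....2.
After op 5 (move_left): buffer="gcocevpwktvy" (len 12), cursors c1@6 c2@11, authorship .....1....2.
After op 6 (move_left): buffer="gcocevpwktvy" (len 12), cursors c1@5 c2@10, authorship .....1....2.
After op 7 (move_left): buffer="gcocevpwktvy" (len 12), cursors c1@4 c2@9, authorship .....1....2.
Authorship (.=original, N=cursor N): . . . . . 1 . . . . 2 .
Index 10: author = 2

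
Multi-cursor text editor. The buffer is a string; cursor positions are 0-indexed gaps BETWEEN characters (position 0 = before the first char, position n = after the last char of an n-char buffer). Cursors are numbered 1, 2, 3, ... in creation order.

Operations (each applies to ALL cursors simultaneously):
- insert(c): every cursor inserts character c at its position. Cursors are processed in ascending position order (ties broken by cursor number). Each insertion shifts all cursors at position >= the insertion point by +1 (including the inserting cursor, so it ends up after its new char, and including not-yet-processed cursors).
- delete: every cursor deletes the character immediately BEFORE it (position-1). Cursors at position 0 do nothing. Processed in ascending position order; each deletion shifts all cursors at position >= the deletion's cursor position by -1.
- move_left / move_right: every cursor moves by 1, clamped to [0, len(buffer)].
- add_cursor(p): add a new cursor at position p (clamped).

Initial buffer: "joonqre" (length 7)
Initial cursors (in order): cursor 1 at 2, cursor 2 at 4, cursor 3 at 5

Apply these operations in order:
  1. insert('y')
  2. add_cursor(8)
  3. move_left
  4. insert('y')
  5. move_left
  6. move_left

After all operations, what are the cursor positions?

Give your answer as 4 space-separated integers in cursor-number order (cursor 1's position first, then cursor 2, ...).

After op 1 (insert('y')): buffer="joyonyqyre" (len 10), cursors c1@3 c2@6 c3@8, authorship ..1..2.3..
After op 2 (add_cursor(8)): buffer="joyonyqyre" (len 10), cursors c1@3 c2@6 c3@8 c4@8, authorship ..1..2.3..
After op 3 (move_left): buffer="joyonyqyre" (len 10), cursors c1@2 c2@5 c3@7 c4@7, authorship ..1..2.3..
After op 4 (insert('y')): buffer="joyyonyyqyyyre" (len 14), cursors c1@3 c2@7 c3@11 c4@11, authorship ..11..22.343..
After op 5 (move_left): buffer="joyyonyyqyyyre" (len 14), cursors c1@2 c2@6 c3@10 c4@10, authorship ..11..22.343..
After op 6 (move_left): buffer="joyyonyyqyyyre" (len 14), cursors c1@1 c2@5 c3@9 c4@9, authorship ..11..22.343..

Answer: 1 5 9 9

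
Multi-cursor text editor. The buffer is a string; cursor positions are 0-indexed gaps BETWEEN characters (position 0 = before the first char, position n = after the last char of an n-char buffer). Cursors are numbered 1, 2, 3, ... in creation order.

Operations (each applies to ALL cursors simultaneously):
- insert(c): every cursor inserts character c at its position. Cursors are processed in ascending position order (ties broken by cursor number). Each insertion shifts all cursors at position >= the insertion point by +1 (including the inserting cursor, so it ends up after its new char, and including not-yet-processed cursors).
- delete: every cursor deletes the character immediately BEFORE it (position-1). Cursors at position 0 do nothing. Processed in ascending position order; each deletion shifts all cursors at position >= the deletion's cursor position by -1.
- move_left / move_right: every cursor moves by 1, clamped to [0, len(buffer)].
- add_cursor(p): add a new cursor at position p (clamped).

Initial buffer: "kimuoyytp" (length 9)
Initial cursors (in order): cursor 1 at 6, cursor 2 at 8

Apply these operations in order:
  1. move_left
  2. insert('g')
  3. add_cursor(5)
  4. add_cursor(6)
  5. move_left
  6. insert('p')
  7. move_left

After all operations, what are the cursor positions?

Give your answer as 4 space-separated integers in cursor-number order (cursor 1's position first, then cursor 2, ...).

After op 1 (move_left): buffer="kimuoyytp" (len 9), cursors c1@5 c2@7, authorship .........
After op 2 (insert('g')): buffer="kimuogyygtp" (len 11), cursors c1@6 c2@9, authorship .....1..2..
After op 3 (add_cursor(5)): buffer="kimuogyygtp" (len 11), cursors c3@5 c1@6 c2@9, authorship .....1..2..
After op 4 (add_cursor(6)): buffer="kimuogyygtp" (len 11), cursors c3@5 c1@6 c4@6 c2@9, authorship .....1..2..
After op 5 (move_left): buffer="kimuogyygtp" (len 11), cursors c3@4 c1@5 c4@5 c2@8, authorship .....1..2..
After op 6 (insert('p')): buffer="kimupoppgyypgtp" (len 15), cursors c3@5 c1@8 c4@8 c2@12, authorship ....3.141..22..
After op 7 (move_left): buffer="kimupoppgyypgtp" (len 15), cursors c3@4 c1@7 c4@7 c2@11, authorship ....3.141..22..

Answer: 7 11 4 7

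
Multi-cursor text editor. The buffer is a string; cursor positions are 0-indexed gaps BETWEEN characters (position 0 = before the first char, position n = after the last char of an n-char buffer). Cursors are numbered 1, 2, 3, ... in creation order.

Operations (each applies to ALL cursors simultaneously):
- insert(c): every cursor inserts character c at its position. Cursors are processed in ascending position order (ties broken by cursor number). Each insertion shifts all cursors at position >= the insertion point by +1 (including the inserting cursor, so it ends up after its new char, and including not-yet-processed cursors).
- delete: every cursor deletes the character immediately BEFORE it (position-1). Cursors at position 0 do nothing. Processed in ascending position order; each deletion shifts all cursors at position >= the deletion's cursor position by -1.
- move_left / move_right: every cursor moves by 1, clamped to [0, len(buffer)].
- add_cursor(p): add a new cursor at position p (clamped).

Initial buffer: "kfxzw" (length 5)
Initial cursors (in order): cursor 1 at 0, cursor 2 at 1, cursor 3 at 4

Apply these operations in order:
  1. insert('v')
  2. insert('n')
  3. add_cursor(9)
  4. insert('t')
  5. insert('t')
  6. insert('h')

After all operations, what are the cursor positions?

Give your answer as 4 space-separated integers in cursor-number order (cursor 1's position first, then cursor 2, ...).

Answer: 5 11 22 18

Derivation:
After op 1 (insert('v')): buffer="vkvfxzvw" (len 8), cursors c1@1 c2@3 c3@7, authorship 1.2...3.
After op 2 (insert('n')): buffer="vnkvnfxzvnw" (len 11), cursors c1@2 c2@5 c3@10, authorship 11.22...33.
After op 3 (add_cursor(9)): buffer="vnkvnfxzvnw" (len 11), cursors c1@2 c2@5 c4@9 c3@10, authorship 11.22...33.
After op 4 (insert('t')): buffer="vntkvntfxzvtntw" (len 15), cursors c1@3 c2@7 c4@12 c3@14, authorship 111.222...3433.
After op 5 (insert('t')): buffer="vnttkvnttfxzvttnttw" (len 19), cursors c1@4 c2@9 c4@15 c3@18, authorship 1111.2222...344333.
After op 6 (insert('h')): buffer="vntthkvntthfxzvtthntthw" (len 23), cursors c1@5 c2@11 c4@18 c3@22, authorship 11111.22222...34443333.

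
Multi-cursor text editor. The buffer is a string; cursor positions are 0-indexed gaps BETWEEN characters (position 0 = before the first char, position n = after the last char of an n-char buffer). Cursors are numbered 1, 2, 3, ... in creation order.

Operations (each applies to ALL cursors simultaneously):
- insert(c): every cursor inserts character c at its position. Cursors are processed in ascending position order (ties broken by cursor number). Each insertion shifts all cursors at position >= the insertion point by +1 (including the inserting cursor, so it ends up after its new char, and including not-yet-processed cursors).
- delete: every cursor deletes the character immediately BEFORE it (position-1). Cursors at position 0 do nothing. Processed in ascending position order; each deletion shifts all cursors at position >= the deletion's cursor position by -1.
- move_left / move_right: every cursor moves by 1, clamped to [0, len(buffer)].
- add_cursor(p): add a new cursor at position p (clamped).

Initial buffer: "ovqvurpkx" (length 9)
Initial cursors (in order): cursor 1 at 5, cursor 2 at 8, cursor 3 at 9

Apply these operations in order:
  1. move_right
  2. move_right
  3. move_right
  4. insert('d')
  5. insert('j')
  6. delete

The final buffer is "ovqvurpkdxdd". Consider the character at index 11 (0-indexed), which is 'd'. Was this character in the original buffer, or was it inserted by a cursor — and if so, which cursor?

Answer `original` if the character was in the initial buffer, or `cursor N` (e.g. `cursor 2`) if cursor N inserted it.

Answer: cursor 3

Derivation:
After op 1 (move_right): buffer="ovqvurpkx" (len 9), cursors c1@6 c2@9 c3@9, authorship .........
After op 2 (move_right): buffer="ovqvurpkx" (len 9), cursors c1@7 c2@9 c3@9, authorship .........
After op 3 (move_right): buffer="ovqvurpkx" (len 9), cursors c1@8 c2@9 c3@9, authorship .........
After op 4 (insert('d')): buffer="ovqvurpkdxdd" (len 12), cursors c1@9 c2@12 c3@12, authorship ........1.23
After op 5 (insert('j')): buffer="ovqvurpkdjxddjj" (len 15), cursors c1@10 c2@15 c3@15, authorship ........11.2323
After op 6 (delete): buffer="ovqvurpkdxdd" (len 12), cursors c1@9 c2@12 c3@12, authorship ........1.23
Authorship (.=original, N=cursor N): . . . . . . . . 1 . 2 3
Index 11: author = 3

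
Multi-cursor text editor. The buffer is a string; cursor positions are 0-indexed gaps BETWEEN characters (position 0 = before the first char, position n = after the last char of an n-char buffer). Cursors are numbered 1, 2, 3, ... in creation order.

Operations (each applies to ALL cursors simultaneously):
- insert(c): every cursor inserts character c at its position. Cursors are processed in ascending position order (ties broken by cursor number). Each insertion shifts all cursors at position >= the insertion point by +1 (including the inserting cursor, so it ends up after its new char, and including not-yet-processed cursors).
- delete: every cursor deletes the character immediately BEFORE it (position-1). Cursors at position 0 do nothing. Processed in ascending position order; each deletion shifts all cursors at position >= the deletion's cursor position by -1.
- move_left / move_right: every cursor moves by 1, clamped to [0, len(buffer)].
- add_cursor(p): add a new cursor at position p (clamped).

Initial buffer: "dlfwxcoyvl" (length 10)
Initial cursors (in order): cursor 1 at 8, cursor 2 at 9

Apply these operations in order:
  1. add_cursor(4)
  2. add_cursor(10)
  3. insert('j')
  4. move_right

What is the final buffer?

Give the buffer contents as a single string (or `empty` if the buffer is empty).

After op 1 (add_cursor(4)): buffer="dlfwxcoyvl" (len 10), cursors c3@4 c1@8 c2@9, authorship ..........
After op 2 (add_cursor(10)): buffer="dlfwxcoyvl" (len 10), cursors c3@4 c1@8 c2@9 c4@10, authorship ..........
After op 3 (insert('j')): buffer="dlfwjxcoyjvjlj" (len 14), cursors c3@5 c1@10 c2@12 c4@14, authorship ....3....1.2.4
After op 4 (move_right): buffer="dlfwjxcoyjvjlj" (len 14), cursors c3@6 c1@11 c2@13 c4@14, authorship ....3....1.2.4

Answer: dlfwjxcoyjvjlj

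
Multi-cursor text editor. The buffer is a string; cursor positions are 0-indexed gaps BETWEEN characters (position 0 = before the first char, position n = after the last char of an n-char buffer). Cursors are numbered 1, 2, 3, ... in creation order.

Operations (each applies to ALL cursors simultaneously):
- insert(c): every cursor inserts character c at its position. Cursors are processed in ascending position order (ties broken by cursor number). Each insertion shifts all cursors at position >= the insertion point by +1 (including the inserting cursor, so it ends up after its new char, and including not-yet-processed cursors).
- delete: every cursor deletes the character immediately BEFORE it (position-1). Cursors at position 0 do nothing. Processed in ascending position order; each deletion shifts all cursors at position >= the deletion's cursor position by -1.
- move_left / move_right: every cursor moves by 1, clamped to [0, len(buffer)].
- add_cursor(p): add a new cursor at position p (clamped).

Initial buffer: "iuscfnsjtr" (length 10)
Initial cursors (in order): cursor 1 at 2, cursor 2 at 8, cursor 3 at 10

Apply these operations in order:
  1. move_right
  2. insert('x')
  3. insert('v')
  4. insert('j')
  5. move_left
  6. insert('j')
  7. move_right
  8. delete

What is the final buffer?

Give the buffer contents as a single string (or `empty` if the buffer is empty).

Answer: iusxvjcfnsjtxvjrxvj

Derivation:
After op 1 (move_right): buffer="iuscfnsjtr" (len 10), cursors c1@3 c2@9 c3@10, authorship ..........
After op 2 (insert('x')): buffer="iusxcfnsjtxrx" (len 13), cursors c1@4 c2@11 c3@13, authorship ...1......2.3
After op 3 (insert('v')): buffer="iusxvcfnsjtxvrxv" (len 16), cursors c1@5 c2@13 c3@16, authorship ...11......22.33
After op 4 (insert('j')): buffer="iusxvjcfnsjtxvjrxvj" (len 19), cursors c1@6 c2@15 c3@19, authorship ...111......222.333
After op 5 (move_left): buffer="iusxvjcfnsjtxvjrxvj" (len 19), cursors c1@5 c2@14 c3@18, authorship ...111......222.333
After op 6 (insert('j')): buffer="iusxvjjcfnsjtxvjjrxvjj" (len 22), cursors c1@6 c2@16 c3@21, authorship ...1111......2222.3333
After op 7 (move_right): buffer="iusxvjjcfnsjtxvjjrxvjj" (len 22), cursors c1@7 c2@17 c3@22, authorship ...1111......2222.3333
After op 8 (delete): buffer="iusxvjcfnsjtxvjrxvj" (len 19), cursors c1@6 c2@15 c3@19, authorship ...111......222.333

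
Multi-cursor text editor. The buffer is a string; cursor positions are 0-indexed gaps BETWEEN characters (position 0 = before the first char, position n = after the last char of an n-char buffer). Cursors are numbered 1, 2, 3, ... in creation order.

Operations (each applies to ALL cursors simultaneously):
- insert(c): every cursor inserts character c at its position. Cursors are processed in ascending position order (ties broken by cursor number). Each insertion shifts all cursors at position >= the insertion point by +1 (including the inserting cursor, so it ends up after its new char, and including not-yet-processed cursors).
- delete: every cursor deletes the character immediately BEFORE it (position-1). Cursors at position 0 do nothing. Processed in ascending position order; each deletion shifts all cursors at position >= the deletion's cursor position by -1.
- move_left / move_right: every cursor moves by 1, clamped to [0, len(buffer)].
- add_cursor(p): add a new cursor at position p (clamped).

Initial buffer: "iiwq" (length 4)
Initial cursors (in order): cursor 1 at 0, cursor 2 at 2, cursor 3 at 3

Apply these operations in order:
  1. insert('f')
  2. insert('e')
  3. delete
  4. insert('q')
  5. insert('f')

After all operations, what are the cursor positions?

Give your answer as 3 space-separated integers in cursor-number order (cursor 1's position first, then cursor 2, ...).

After op 1 (insert('f')): buffer="fiifwfq" (len 7), cursors c1@1 c2@4 c3@6, authorship 1..2.3.
After op 2 (insert('e')): buffer="feiifewfeq" (len 10), cursors c1@2 c2@6 c3@9, authorship 11..22.33.
After op 3 (delete): buffer="fiifwfq" (len 7), cursors c1@1 c2@4 c3@6, authorship 1..2.3.
After op 4 (insert('q')): buffer="fqiifqwfqq" (len 10), cursors c1@2 c2@6 c3@9, authorship 11..22.33.
After op 5 (insert('f')): buffer="fqfiifqfwfqfq" (len 13), cursors c1@3 c2@8 c3@12, authorship 111..222.333.

Answer: 3 8 12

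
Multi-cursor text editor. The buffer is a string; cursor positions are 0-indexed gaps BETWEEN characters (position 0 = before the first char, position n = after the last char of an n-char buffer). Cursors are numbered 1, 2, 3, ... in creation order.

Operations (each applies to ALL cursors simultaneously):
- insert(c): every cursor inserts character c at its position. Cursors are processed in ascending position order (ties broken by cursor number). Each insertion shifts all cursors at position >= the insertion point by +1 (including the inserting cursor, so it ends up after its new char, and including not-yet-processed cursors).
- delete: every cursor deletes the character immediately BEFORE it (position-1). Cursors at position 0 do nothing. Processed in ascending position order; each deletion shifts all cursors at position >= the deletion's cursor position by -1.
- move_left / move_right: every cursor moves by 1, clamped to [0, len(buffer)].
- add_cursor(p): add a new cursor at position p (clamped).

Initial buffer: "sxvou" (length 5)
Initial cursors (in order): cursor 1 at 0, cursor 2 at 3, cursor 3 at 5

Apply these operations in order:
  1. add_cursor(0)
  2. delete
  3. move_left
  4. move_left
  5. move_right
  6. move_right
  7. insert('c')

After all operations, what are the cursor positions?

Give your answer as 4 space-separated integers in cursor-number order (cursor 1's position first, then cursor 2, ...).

Answer: 5 5 7 5

Derivation:
After op 1 (add_cursor(0)): buffer="sxvou" (len 5), cursors c1@0 c4@0 c2@3 c3@5, authorship .....
After op 2 (delete): buffer="sxo" (len 3), cursors c1@0 c4@0 c2@2 c3@3, authorship ...
After op 3 (move_left): buffer="sxo" (len 3), cursors c1@0 c4@0 c2@1 c3@2, authorship ...
After op 4 (move_left): buffer="sxo" (len 3), cursors c1@0 c2@0 c4@0 c3@1, authorship ...
After op 5 (move_right): buffer="sxo" (len 3), cursors c1@1 c2@1 c4@1 c3@2, authorship ...
After op 6 (move_right): buffer="sxo" (len 3), cursors c1@2 c2@2 c4@2 c3@3, authorship ...
After op 7 (insert('c')): buffer="sxcccoc" (len 7), cursors c1@5 c2@5 c4@5 c3@7, authorship ..124.3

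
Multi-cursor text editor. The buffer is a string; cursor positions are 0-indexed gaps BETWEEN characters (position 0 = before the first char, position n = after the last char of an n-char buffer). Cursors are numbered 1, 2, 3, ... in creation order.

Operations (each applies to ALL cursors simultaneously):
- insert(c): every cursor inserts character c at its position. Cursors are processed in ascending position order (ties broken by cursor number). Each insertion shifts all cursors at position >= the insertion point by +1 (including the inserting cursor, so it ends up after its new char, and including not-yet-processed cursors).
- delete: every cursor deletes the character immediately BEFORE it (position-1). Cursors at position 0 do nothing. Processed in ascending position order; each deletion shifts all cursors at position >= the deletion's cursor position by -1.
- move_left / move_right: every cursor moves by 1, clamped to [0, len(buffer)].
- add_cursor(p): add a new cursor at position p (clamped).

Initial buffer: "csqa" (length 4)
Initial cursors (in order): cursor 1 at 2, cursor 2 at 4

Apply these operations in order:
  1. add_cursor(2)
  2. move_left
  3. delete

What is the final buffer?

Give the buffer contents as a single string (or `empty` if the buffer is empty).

After op 1 (add_cursor(2)): buffer="csqa" (len 4), cursors c1@2 c3@2 c2@4, authorship ....
After op 2 (move_left): buffer="csqa" (len 4), cursors c1@1 c3@1 c2@3, authorship ....
After op 3 (delete): buffer="sa" (len 2), cursors c1@0 c3@0 c2@1, authorship ..

Answer: sa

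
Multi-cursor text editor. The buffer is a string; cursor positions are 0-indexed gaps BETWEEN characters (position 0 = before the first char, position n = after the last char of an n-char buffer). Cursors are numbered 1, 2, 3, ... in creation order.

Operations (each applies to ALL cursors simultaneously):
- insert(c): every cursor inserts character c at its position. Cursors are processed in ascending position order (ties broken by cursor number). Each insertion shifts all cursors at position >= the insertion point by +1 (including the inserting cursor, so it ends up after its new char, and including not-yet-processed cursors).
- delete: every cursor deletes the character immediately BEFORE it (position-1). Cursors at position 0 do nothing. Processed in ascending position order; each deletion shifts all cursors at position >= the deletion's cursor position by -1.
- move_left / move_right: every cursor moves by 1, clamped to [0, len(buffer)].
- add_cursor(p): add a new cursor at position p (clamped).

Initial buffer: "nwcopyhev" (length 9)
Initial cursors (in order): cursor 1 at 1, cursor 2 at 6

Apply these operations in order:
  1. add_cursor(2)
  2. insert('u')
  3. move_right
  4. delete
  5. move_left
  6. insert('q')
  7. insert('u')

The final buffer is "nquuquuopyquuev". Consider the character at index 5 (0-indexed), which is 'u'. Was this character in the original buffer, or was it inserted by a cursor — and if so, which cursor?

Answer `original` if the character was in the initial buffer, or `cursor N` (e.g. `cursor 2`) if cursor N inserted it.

Answer: cursor 3

Derivation:
After op 1 (add_cursor(2)): buffer="nwcopyhev" (len 9), cursors c1@1 c3@2 c2@6, authorship .........
After op 2 (insert('u')): buffer="nuwucopyuhev" (len 12), cursors c1@2 c3@4 c2@9, authorship .1.3....2...
After op 3 (move_right): buffer="nuwucopyuhev" (len 12), cursors c1@3 c3@5 c2@10, authorship .1.3....2...
After op 4 (delete): buffer="nuuopyuev" (len 9), cursors c1@2 c3@3 c2@7, authorship .13...2..
After op 5 (move_left): buffer="nuuopyuev" (len 9), cursors c1@1 c3@2 c2@6, authorship .13...2..
After op 6 (insert('q')): buffer="nququopyquev" (len 12), cursors c1@2 c3@4 c2@9, authorship .1133...22..
After op 7 (insert('u')): buffer="nquuquuopyquuev" (len 15), cursors c1@3 c3@6 c2@12, authorship .111333...222..
Authorship (.=original, N=cursor N): . 1 1 1 3 3 3 . . . 2 2 2 . .
Index 5: author = 3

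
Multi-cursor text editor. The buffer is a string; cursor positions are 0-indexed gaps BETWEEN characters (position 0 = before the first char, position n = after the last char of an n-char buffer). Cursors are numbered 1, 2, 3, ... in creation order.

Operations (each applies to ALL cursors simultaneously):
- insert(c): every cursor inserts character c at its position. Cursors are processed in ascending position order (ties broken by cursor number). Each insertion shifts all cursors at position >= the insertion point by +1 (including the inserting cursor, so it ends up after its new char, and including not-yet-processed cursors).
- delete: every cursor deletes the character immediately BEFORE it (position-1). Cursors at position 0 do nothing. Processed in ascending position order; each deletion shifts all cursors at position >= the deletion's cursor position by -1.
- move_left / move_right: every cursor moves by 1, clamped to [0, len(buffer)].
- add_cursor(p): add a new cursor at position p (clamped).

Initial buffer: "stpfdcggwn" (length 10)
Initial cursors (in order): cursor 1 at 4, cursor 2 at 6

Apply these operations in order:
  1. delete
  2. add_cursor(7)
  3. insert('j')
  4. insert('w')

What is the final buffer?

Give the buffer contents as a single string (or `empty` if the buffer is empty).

After op 1 (delete): buffer="stpdggwn" (len 8), cursors c1@3 c2@4, authorship ........
After op 2 (add_cursor(7)): buffer="stpdggwn" (len 8), cursors c1@3 c2@4 c3@7, authorship ........
After op 3 (insert('j')): buffer="stpjdjggwjn" (len 11), cursors c1@4 c2@6 c3@10, authorship ...1.2...3.
After op 4 (insert('w')): buffer="stpjwdjwggwjwn" (len 14), cursors c1@5 c2@8 c3@13, authorship ...11.22...33.

Answer: stpjwdjwggwjwn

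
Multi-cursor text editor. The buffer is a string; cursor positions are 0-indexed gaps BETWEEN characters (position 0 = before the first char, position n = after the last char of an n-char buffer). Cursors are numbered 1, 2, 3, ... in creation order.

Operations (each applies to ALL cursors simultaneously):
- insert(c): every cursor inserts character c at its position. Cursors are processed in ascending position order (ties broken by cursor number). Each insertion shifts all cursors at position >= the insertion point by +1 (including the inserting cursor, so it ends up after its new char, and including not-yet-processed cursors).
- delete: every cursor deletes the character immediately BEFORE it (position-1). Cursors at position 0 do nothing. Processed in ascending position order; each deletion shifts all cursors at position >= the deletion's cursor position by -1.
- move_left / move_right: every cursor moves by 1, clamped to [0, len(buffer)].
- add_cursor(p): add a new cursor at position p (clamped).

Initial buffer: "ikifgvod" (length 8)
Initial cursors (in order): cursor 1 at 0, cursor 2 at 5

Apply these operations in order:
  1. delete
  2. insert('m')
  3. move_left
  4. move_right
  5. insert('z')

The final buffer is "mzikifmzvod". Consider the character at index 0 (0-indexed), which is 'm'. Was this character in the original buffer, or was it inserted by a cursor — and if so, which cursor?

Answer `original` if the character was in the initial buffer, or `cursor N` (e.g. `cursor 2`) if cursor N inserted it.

Answer: cursor 1

Derivation:
After op 1 (delete): buffer="ikifvod" (len 7), cursors c1@0 c2@4, authorship .......
After op 2 (insert('m')): buffer="mikifmvod" (len 9), cursors c1@1 c2@6, authorship 1....2...
After op 3 (move_left): buffer="mikifmvod" (len 9), cursors c1@0 c2@5, authorship 1....2...
After op 4 (move_right): buffer="mikifmvod" (len 9), cursors c1@1 c2@6, authorship 1....2...
After op 5 (insert('z')): buffer="mzikifmzvod" (len 11), cursors c1@2 c2@8, authorship 11....22...
Authorship (.=original, N=cursor N): 1 1 . . . . 2 2 . . .
Index 0: author = 1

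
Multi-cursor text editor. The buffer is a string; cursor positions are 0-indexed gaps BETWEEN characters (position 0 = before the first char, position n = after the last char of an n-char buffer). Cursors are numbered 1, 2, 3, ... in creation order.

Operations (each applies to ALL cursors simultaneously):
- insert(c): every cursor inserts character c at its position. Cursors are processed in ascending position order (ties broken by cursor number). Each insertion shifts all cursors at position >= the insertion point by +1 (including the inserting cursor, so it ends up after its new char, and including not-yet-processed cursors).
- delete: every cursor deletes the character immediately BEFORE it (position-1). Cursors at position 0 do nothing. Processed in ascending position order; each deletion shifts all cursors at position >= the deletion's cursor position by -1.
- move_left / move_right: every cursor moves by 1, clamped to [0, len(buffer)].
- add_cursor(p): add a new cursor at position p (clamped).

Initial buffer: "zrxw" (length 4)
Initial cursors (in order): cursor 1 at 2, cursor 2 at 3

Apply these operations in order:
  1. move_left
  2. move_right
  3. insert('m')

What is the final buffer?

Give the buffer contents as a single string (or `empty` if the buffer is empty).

Answer: zrmxmw

Derivation:
After op 1 (move_left): buffer="zrxw" (len 4), cursors c1@1 c2@2, authorship ....
After op 2 (move_right): buffer="zrxw" (len 4), cursors c1@2 c2@3, authorship ....
After op 3 (insert('m')): buffer="zrmxmw" (len 6), cursors c1@3 c2@5, authorship ..1.2.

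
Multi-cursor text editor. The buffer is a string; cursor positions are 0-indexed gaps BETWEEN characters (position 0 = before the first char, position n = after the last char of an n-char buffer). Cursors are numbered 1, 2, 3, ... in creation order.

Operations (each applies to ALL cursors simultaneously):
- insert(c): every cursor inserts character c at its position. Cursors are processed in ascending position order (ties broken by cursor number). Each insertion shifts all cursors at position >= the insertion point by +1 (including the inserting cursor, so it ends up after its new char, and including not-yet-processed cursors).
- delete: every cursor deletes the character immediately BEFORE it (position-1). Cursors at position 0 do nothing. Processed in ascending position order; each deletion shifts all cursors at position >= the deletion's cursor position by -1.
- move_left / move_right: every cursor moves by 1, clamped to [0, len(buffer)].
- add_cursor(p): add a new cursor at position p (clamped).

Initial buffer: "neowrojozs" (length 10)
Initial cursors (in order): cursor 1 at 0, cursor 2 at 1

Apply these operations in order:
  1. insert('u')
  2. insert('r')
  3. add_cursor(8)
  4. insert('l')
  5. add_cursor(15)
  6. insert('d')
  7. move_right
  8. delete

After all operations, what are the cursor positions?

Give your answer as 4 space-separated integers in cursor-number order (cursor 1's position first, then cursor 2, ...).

After op 1 (insert('u')): buffer="unueowrojozs" (len 12), cursors c1@1 c2@3, authorship 1.2.........
After op 2 (insert('r')): buffer="urnureowrojozs" (len 14), cursors c1@2 c2@5, authorship 11.22.........
After op 3 (add_cursor(8)): buffer="urnureowrojozs" (len 14), cursors c1@2 c2@5 c3@8, authorship 11.22.........
After op 4 (insert('l')): buffer="urlnurleowlrojozs" (len 17), cursors c1@3 c2@7 c3@11, authorship 111.222...3......
After op 5 (add_cursor(15)): buffer="urlnurleowlrojozs" (len 17), cursors c1@3 c2@7 c3@11 c4@15, authorship 111.222...3......
After op 6 (insert('d')): buffer="urldnurldeowldrojodzs" (len 21), cursors c1@4 c2@9 c3@14 c4@19, authorship 1111.2222...33....4..
After op 7 (move_right): buffer="urldnurldeowldrojodzs" (len 21), cursors c1@5 c2@10 c3@15 c4@20, authorship 1111.2222...33....4..
After op 8 (delete): buffer="urldurldowldojods" (len 17), cursors c1@4 c2@8 c3@12 c4@16, authorship 11112222..33...4.

Answer: 4 8 12 16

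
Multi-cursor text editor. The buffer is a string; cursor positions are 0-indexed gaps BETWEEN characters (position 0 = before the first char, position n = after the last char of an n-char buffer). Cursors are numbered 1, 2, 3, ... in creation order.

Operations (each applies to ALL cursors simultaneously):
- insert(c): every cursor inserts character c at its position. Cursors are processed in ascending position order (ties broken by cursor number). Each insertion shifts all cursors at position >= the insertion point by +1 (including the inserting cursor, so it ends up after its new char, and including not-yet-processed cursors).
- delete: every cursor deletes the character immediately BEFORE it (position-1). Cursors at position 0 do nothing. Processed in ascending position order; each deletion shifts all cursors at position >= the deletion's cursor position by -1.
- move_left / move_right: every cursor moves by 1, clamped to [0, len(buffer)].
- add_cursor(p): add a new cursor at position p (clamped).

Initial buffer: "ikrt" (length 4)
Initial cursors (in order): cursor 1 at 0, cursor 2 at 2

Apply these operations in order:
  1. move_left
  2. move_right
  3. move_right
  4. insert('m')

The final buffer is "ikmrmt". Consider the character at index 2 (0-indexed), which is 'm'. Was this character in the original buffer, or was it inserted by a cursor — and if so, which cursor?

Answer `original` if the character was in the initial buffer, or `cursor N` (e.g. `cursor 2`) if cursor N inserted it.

After op 1 (move_left): buffer="ikrt" (len 4), cursors c1@0 c2@1, authorship ....
After op 2 (move_right): buffer="ikrt" (len 4), cursors c1@1 c2@2, authorship ....
After op 3 (move_right): buffer="ikrt" (len 4), cursors c1@2 c2@3, authorship ....
After op 4 (insert('m')): buffer="ikmrmt" (len 6), cursors c1@3 c2@5, authorship ..1.2.
Authorship (.=original, N=cursor N): . . 1 . 2 .
Index 2: author = 1

Answer: cursor 1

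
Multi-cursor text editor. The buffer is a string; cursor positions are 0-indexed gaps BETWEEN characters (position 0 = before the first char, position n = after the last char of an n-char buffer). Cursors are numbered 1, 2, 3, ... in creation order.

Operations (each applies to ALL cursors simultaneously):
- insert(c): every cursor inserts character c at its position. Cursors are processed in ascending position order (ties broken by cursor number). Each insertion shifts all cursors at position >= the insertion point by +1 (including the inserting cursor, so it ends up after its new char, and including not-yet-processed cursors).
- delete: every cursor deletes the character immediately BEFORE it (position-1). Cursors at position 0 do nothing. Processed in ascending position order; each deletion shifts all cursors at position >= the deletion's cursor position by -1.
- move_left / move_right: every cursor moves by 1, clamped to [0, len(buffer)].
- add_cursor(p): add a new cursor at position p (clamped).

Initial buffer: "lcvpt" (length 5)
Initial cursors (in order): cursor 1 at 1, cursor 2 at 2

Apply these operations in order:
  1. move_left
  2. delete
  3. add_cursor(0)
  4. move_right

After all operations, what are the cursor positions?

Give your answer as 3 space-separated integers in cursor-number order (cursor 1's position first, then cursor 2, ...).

Answer: 1 1 1

Derivation:
After op 1 (move_left): buffer="lcvpt" (len 5), cursors c1@0 c2@1, authorship .....
After op 2 (delete): buffer="cvpt" (len 4), cursors c1@0 c2@0, authorship ....
After op 3 (add_cursor(0)): buffer="cvpt" (len 4), cursors c1@0 c2@0 c3@0, authorship ....
After op 4 (move_right): buffer="cvpt" (len 4), cursors c1@1 c2@1 c3@1, authorship ....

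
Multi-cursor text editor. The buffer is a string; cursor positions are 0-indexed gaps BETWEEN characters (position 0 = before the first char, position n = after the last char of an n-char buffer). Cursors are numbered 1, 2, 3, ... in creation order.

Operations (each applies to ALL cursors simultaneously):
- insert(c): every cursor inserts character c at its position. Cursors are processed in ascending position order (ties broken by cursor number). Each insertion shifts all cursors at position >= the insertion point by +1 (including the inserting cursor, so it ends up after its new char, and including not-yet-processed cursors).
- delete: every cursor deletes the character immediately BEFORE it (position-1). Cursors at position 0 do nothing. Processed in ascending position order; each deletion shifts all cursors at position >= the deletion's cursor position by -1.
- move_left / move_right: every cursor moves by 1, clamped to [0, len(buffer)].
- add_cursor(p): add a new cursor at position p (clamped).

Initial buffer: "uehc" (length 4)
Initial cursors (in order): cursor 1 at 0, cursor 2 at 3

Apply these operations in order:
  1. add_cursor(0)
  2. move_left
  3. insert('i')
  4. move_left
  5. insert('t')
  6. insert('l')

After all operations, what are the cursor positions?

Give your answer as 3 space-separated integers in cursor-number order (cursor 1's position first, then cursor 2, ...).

Answer: 5 10 5

Derivation:
After op 1 (add_cursor(0)): buffer="uehc" (len 4), cursors c1@0 c3@0 c2@3, authorship ....
After op 2 (move_left): buffer="uehc" (len 4), cursors c1@0 c3@0 c2@2, authorship ....
After op 3 (insert('i')): buffer="iiueihc" (len 7), cursors c1@2 c3@2 c2@5, authorship 13..2..
After op 4 (move_left): buffer="iiueihc" (len 7), cursors c1@1 c3@1 c2@4, authorship 13..2..
After op 5 (insert('t')): buffer="ittiuetihc" (len 10), cursors c1@3 c3@3 c2@7, authorship 1133..22..
After op 6 (insert('l')): buffer="ittlliuetlihc" (len 13), cursors c1@5 c3@5 c2@10, authorship 113133..222..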